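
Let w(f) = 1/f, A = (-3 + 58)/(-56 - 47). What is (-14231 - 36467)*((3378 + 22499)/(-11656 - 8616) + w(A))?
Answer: 89006701599/557480 ≈ 1.5966e+5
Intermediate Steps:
A = -55/103 (A = 55/(-103) = 55*(-1/103) = -55/103 ≈ -0.53398)
(-14231 - 36467)*((3378 + 22499)/(-11656 - 8616) + w(A)) = (-14231 - 36467)*((3378 + 22499)/(-11656 - 8616) + 1/(-55/103)) = -50698*(25877/(-20272) - 103/55) = -50698*(25877*(-1/20272) - 103/55) = -50698*(-25877/20272 - 103/55) = -50698*(-3511251/1114960) = 89006701599/557480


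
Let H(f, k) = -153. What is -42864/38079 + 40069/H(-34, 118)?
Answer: -10015331/38079 ≈ -263.01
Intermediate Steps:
-42864/38079 + 40069/H(-34, 118) = -42864/38079 + 40069/(-153) = -42864*1/38079 + 40069*(-1/153) = -14288/12693 - 2357/9 = -10015331/38079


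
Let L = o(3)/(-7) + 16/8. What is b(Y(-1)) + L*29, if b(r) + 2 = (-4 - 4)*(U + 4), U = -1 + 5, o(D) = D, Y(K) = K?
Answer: -143/7 ≈ -20.429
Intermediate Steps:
U = 4
L = 11/7 (L = 3/(-7) + 16/8 = 3*(-1/7) + 16*(1/8) = -3/7 + 2 = 11/7 ≈ 1.5714)
b(r) = -66 (b(r) = -2 + (-4 - 4)*(4 + 4) = -2 - 8*8 = -2 - 64 = -66)
b(Y(-1)) + L*29 = -66 + (11/7)*29 = -66 + 319/7 = -143/7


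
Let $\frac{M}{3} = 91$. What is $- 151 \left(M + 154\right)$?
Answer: $-64477$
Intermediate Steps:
$M = 273$ ($M = 3 \cdot 91 = 273$)
$- 151 \left(M + 154\right) = - 151 \left(273 + 154\right) = \left(-151\right) 427 = -64477$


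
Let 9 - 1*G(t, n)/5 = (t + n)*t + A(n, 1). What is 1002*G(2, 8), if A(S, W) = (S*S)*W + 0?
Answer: -375750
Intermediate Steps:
A(S, W) = W*S² (A(S, W) = S²*W + 0 = W*S² + 0 = W*S²)
G(t, n) = 45 - 5*n² - 5*t*(n + t) (G(t, n) = 45 - 5*((t + n)*t + 1*n²) = 45 - 5*((n + t)*t + n²) = 45 - 5*(t*(n + t) + n²) = 45 - 5*(n² + t*(n + t)) = 45 + (-5*n² - 5*t*(n + t)) = 45 - 5*n² - 5*t*(n + t))
1002*G(2, 8) = 1002*(45 - 5*8² - 5*2² - 5*8*2) = 1002*(45 - 5*64 - 5*4 - 80) = 1002*(45 - 320 - 20 - 80) = 1002*(-375) = -375750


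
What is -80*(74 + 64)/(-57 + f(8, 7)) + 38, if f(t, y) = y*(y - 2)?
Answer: 5938/11 ≈ 539.82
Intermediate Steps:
f(t, y) = y*(-2 + y)
-80*(74 + 64)/(-57 + f(8, 7)) + 38 = -80*(74 + 64)/(-57 + 7*(-2 + 7)) + 38 = -11040/(-57 + 7*5) + 38 = -11040/(-57 + 35) + 38 = -11040/(-22) + 38 = -11040*(-1)/22 + 38 = -80*(-69/11) + 38 = 5520/11 + 38 = 5938/11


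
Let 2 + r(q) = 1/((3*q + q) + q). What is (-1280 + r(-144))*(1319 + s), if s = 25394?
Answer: -24657194233/720 ≈ -3.4246e+7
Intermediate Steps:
r(q) = -2 + 1/(5*q) (r(q) = -2 + 1/((3*q + q) + q) = -2 + 1/(4*q + q) = -2 + 1/(5*q))
(-1280 + r(-144))*(1319 + s) = (-1280 + (-2 + (⅕)/(-144)))*(1319 + 25394) = (-1280 + (-2 + (⅕)*(-1/144)))*26713 = (-1280 + (-2 - 1/720))*26713 = (-1280 - 1441/720)*26713 = -923041/720*26713 = -24657194233/720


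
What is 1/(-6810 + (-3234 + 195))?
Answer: -1/9849 ≈ -0.00010153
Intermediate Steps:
1/(-6810 + (-3234 + 195)) = 1/(-6810 - 3039) = 1/(-9849) = -1/9849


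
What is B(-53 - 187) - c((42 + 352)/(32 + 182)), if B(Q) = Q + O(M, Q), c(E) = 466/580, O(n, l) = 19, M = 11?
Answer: -64323/290 ≈ -221.80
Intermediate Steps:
c(E) = 233/290 (c(E) = 466*(1/580) = 233/290)
B(Q) = 19 + Q (B(Q) = Q + 19 = 19 + Q)
B(-53 - 187) - c((42 + 352)/(32 + 182)) = (19 + (-53 - 187)) - 1*233/290 = (19 - 240) - 233/290 = -221 - 233/290 = -64323/290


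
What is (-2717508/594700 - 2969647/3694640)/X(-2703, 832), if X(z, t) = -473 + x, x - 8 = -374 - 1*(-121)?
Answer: 590313141401/78879566447200 ≈ 0.0074837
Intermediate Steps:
x = -245 (x = 8 + (-374 - 1*(-121)) = 8 + (-374 + 121) = 8 - 253 = -245)
X(z, t) = -718 (X(z, t) = -473 - 245 = -718)
(-2717508/594700 - 2969647/3694640)/X(-2703, 832) = (-2717508/594700 - 2969647/3694640)/(-718) = (-2717508*1/594700 - 2969647*1/3694640)*(-1/718) = (-679377/148675 - 2969647/3694640)*(-1/718) = -590313141401/109860120400*(-1/718) = 590313141401/78879566447200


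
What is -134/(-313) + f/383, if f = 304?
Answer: 146474/119879 ≈ 1.2218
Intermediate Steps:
-134/(-313) + f/383 = -134/(-313) + 304/383 = -134*(-1/313) + 304*(1/383) = 134/313 + 304/383 = 146474/119879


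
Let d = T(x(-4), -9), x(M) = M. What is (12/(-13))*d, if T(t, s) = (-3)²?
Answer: -108/13 ≈ -8.3077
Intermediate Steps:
T(t, s) = 9
d = 9
(12/(-13))*d = (12/(-13))*9 = (12*(-1/13))*9 = -12/13*9 = -108/13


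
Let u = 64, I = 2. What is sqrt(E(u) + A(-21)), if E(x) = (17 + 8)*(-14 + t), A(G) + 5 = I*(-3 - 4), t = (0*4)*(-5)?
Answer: 3*I*sqrt(41) ≈ 19.209*I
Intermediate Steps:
t = 0 (t = 0*(-5) = 0)
A(G) = -19 (A(G) = -5 + 2*(-3 - 4) = -5 + 2*(-7) = -5 - 14 = -19)
E(x) = -350 (E(x) = (17 + 8)*(-14 + 0) = 25*(-14) = -350)
sqrt(E(u) + A(-21)) = sqrt(-350 - 19) = sqrt(-369) = 3*I*sqrt(41)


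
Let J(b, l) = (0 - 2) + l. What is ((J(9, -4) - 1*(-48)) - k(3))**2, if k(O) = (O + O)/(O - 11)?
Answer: 29241/16 ≈ 1827.6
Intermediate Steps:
J(b, l) = -2 + l
k(O) = 2*O/(-11 + O) (k(O) = (2*O)/(-11 + O) = 2*O/(-11 + O))
((J(9, -4) - 1*(-48)) - k(3))**2 = (((-2 - 4) - 1*(-48)) - 2*3/(-11 + 3))**2 = ((-6 + 48) - 2*3/(-8))**2 = (42 - 2*3*(-1)/8)**2 = (42 - 1*(-3/4))**2 = (42 + 3/4)**2 = (171/4)**2 = 29241/16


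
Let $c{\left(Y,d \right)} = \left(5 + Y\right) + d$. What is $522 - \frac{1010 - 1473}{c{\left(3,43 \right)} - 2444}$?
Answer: $\frac{1248683}{2393} \approx 521.81$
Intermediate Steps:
$c{\left(Y,d \right)} = 5 + Y + d$
$522 - \frac{1010 - 1473}{c{\left(3,43 \right)} - 2444} = 522 - \frac{1010 - 1473}{\left(5 + 3 + 43\right) - 2444} = 522 - - \frac{463}{51 - 2444} = 522 - - \frac{463}{-2393} = 522 - \left(-463\right) \left(- \frac{1}{2393}\right) = 522 - \frac{463}{2393} = \frac{1248683}{2393}$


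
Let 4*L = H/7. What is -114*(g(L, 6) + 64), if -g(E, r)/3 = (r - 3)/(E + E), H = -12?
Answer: -8493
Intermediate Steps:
L = -3/7 (L = (-12/7)/4 = (-12*1/7)/4 = (1/4)*(-12/7) = -3/7 ≈ -0.42857)
g(E, r) = -3*(-3 + r)/(2*E) (g(E, r) = -3*(r - 3)/(E + E) = -3*(-3 + r)/(2*E))
-114*(g(L, 6) + 64) = -114*(3*(3 - 1*6)/(2*(-3/7)) + 64) = -114*((3/2)*(-7/3)*(3 - 6) + 64) = -114*((3/2)*(-7/3)*(-3) + 64) = -114*(21/2 + 64) = -114*149/2 = -8493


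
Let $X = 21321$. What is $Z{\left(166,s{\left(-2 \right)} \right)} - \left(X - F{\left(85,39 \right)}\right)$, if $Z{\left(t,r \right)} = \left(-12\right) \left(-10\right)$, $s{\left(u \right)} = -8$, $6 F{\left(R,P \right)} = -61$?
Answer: $- \frac{127267}{6} \approx -21211.0$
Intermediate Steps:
$F{\left(R,P \right)} = - \frac{61}{6}$ ($F{\left(R,P \right)} = \frac{1}{6} \left(-61\right) = - \frac{61}{6}$)
$Z{\left(t,r \right)} = 120$
$Z{\left(166,s{\left(-2 \right)} \right)} - \left(X - F{\left(85,39 \right)}\right) = 120 - \frac{127987}{6} = - \frac{127267}{6}$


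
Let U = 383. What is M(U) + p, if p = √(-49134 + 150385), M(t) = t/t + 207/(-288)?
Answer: 9/32 + 73*√19 ≈ 318.48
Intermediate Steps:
M(t) = 9/32 (M(t) = 1 + 207*(-1/288) = 1 - 23/32 = 9/32)
p = 73*√19 (p = √101251 = 73*√19 ≈ 318.20)
M(U) + p = 9/32 + 73*√19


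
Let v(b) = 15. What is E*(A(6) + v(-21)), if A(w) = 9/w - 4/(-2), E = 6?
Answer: 111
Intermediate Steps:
A(w) = 2 + 9/w (A(w) = 9/w - 4*(-1/2) = 9/w + 2 = 2 + 9/w)
E*(A(6) + v(-21)) = 6*((2 + 9/6) + 15) = 6*((2 + 9*(1/6)) + 15) = 6*((2 + 3/2) + 15) = 6*(7/2 + 15) = 6*(37/2) = 111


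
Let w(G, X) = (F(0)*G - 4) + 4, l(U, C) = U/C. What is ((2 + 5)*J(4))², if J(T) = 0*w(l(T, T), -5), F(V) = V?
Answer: 0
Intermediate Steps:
l(U, C) = U/C
w(G, X) = 0 (w(G, X) = (0*G - 4) + 4 = (0 - 4) + 4 = -4 + 4 = 0)
J(T) = 0 (J(T) = 0*0 = 0)
((2 + 5)*J(4))² = ((2 + 5)*0)² = (7*0)² = 0² = 0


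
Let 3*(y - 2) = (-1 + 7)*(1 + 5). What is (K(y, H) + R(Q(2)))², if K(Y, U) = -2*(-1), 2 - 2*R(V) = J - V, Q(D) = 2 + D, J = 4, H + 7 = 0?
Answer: 9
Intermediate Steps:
H = -7 (H = -7 + 0 = -7)
R(V) = -1 + V/2 (R(V) = 1 - (4 - V)/2 = 1 + (-2 + V/2) = -1 + V/2)
y = 14 (y = 2 + ((-1 + 7)*(1 + 5))/3 = 2 + (6*6)/3 = 2 + (⅓)*36 = 2 + 12 = 14)
K(Y, U) = 2
(K(y, H) + R(Q(2)))² = (2 + (-1 + (2 + 2)/2))² = (2 + (-1 + (½)*4))² = (2 + (-1 + 2))² = (2 + 1)² = 3² = 9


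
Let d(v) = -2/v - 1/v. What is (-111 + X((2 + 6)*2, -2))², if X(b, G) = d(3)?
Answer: 12544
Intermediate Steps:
d(v) = -3/v
X(b, G) = -1 (X(b, G) = -3/3 = -3*⅓ = -1)
(-111 + X((2 + 6)*2, -2))² = (-111 - 1)² = (-112)² = 12544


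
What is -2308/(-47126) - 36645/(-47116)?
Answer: 917837999/1110194308 ≈ 0.82674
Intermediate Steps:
-2308/(-47126) - 36645/(-47116) = -2308*(-1/47126) - 36645*(-1/47116) = 1154/23563 + 36645/47116 = 917837999/1110194308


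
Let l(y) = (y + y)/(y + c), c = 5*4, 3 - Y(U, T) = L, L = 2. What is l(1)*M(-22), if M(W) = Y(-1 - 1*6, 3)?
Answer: 2/21 ≈ 0.095238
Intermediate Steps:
Y(U, T) = 1 (Y(U, T) = 3 - 1*2 = 3 - 2 = 1)
M(W) = 1
c = 20
l(y) = 2*y/(20 + y) (l(y) = (y + y)/(y + 20) = (2*y)/(20 + y) = 2*y/(20 + y))
l(1)*M(-22) = (2*1/(20 + 1))*1 = (2*1/21)*1 = (2*1*(1/21))*1 = (2/21)*1 = 2/21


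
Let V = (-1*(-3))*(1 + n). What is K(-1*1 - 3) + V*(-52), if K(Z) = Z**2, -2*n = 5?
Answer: 250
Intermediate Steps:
n = -5/2 (n = -1/2*5 = -5/2 ≈ -2.5000)
V = -9/2 (V = (-1*(-3))*(1 - 5/2) = 3*(-3/2) = -9/2 ≈ -4.5000)
K(-1*1 - 3) + V*(-52) = (-1*1 - 3)**2 - 9/2*(-52) = (-1 - 3)**2 + 234 = (-4)**2 + 234 = 16 + 234 = 250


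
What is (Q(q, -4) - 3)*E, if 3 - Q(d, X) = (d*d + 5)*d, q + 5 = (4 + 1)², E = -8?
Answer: 64800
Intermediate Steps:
q = 20 (q = -5 + (4 + 1)² = -5 + 5² = -5 + 25 = 20)
Q(d, X) = 3 - d*(5 + d²) (Q(d, X) = 3 - (d*d + 5)*d = 3 - (d² + 5)*d = 3 - (5 + d²)*d = 3 - d*(5 + d²))
(Q(q, -4) - 3)*E = ((3 - 1*20³ - 5*20) - 3)*(-8) = ((3 - 1*8000 - 100) - 3)*(-8) = ((3 - 8000 - 100) - 3)*(-8) = (-8097 - 3)*(-8) = -8100*(-8) = 64800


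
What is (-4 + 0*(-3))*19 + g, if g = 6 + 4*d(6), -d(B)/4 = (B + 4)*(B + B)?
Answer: -1990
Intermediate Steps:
d(B) = -8*B*(4 + B) (d(B) = -4*(B + 4)*(B + B) = -4*(4 + B)*2*B = -8*B*(4 + B))
g = -1914 (g = 6 + 4*(-8*6*(4 + 6)) = 6 + 4*(-8*6*10) = 6 + 4*(-480) = 6 - 1920 = -1914)
(-4 + 0*(-3))*19 + g = (-4 + 0*(-3))*19 - 1914 = (-4 + 0)*19 - 1914 = -4*19 - 1914 = -76 - 1914 = -1990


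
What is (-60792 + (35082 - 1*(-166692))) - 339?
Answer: 140643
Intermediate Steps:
(-60792 + (35082 - 1*(-166692))) - 339 = (-60792 + (35082 + 166692)) - 339 = (-60792 + 201774) - 339 = 140982 - 339 = 140643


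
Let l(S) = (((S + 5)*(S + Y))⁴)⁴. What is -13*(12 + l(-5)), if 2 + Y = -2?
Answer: -156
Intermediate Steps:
Y = -4 (Y = -2 - 2 = -4)
l(S) = (-4 + S)¹⁶*(5 + S)¹⁶ (l(S) = (((S + 5)*(S - 4))⁴)⁴ = (((5 + S)*(-4 + S))⁴)⁴ = (((-4 + S)*(5 + S))⁴)⁴ = ((-4 + S)⁴*(5 + S)⁴)⁴ = (-4 + S)¹⁶*(5 + S)¹⁶)
-13*(12 + l(-5)) = -13*(12 + (-4 - 5)¹⁶*(5 - 5)¹⁶) = -13*(12 + (-9)¹⁶*0¹⁶) = -13*(12 + 1853020188851841*0) = -13*(12 + 0) = -13*12 = -156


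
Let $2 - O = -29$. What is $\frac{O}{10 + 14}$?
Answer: $\frac{31}{24} \approx 1.2917$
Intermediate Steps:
$O = 31$ ($O = 2 - -29 = 2 + 29 = 31$)
$\frac{O}{10 + 14} = \frac{1}{10 + 14} \cdot 31 = \frac{1}{24} \cdot 31 = \frac{31}{24}$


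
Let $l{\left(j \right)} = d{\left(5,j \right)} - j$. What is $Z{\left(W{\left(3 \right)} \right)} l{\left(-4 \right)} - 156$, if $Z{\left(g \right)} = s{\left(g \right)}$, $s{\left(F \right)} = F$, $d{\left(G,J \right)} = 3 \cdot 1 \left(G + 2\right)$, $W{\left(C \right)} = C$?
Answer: $-81$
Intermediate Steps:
$d{\left(G,J \right)} = 6 + 3 G$ ($d{\left(G,J \right)} = 3 \left(2 + G\right) = 6 + 3 G$)
$Z{\left(g \right)} = g$
$l{\left(j \right)} = 21 - j$ ($l{\left(j \right)} = \left(6 + 3 \cdot 5\right) - j = \left(6 + 15\right) - j = 21 - j$)
$Z{\left(W{\left(3 \right)} \right)} l{\left(-4 \right)} - 156 = 3 \left(21 - -4\right) - 156 = 3 \left(21 + 4\right) - 156 = 3 \cdot 25 - 156 = 75 - 156 = -81$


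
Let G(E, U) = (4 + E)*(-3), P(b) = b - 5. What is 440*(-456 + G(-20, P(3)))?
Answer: -179520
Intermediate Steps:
P(b) = -5 + b
G(E, U) = -12 - 3*E
440*(-456 + G(-20, P(3))) = 440*(-456 + (-12 - 3*(-20))) = 440*(-456 + (-12 + 60)) = 440*(-456 + 48) = 440*(-408) = -179520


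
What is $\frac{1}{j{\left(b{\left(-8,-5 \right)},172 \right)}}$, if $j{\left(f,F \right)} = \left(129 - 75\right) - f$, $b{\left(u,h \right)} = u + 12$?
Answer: $\frac{1}{50} \approx 0.02$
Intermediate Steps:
$b{\left(u,h \right)} = 12 + u$
$j{\left(f,F \right)} = 54 - f$ ($j{\left(f,F \right)} = \left(129 - 75\right) - f = 54 - f$)
$\frac{1}{j{\left(b{\left(-8,-5 \right)},172 \right)}} = \frac{1}{54 - \left(12 - 8\right)} = \frac{1}{54 - 4} = \frac{1}{50}$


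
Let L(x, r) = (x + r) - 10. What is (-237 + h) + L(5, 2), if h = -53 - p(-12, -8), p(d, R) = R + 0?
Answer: -285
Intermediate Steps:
p(d, R) = R
L(x, r) = -10 + r + x (L(x, r) = (r + x) - 10 = -10 + r + x)
h = -45 (h = -53 - 1*(-8) = -53 + 8 = -45)
(-237 + h) + L(5, 2) = (-237 - 45) + (-10 + 2 + 5) = -282 - 3 = -285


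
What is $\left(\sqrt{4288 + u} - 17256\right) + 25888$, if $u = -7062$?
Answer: $8632 + i \sqrt{2774} \approx 8632.0 + 52.669 i$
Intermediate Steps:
$\left(\sqrt{4288 + u} - 17256\right) + 25888 = \left(\sqrt{4288 - 7062} - 17256\right) + 25888 = \left(\sqrt{-2774} - 17256\right) + 25888 = \left(i \sqrt{2774} - 17256\right) + 25888 = \left(-17256 + i \sqrt{2774}\right) + 25888 = 8632 + i \sqrt{2774}$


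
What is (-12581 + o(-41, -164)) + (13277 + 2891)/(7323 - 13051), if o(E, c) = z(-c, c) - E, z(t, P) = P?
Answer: -9098085/716 ≈ -12707.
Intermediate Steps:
o(E, c) = c - E
(-12581 + o(-41, -164)) + (13277 + 2891)/(7323 - 13051) = (-12581 + (-164 - 1*(-41))) + (13277 + 2891)/(7323 - 13051) = (-12581 + (-164 + 41)) + 16168/(-5728) = (-12581 - 123) + 16168*(-1/5728) = -12704 - 2021/716 = -9098085/716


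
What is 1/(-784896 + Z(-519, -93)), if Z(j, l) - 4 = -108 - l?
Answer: -1/784907 ≈ -1.2740e-6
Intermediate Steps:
Z(j, l) = -104 - l (Z(j, l) = 4 + (-108 - l) = -104 - l)
1/(-784896 + Z(-519, -93)) = 1/(-784896 + (-104 - 1*(-93))) = 1/(-784896 + (-104 + 93)) = 1/(-784896 - 11) = 1/(-784907) = -1/784907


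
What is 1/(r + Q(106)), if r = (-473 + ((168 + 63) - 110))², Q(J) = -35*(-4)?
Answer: 1/124044 ≈ 8.0617e-6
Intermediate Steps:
Q(J) = 140
r = 123904 (r = (-473 + (231 - 110))² = (-473 + 121)² = (-352)² = 123904)
1/(r + Q(106)) = 1/(123904 + 140) = 1/124044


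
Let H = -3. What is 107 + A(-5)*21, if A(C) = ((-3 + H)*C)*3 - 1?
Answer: 1976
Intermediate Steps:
A(C) = -1 - 18*C (A(C) = ((-3 - 3)*C)*3 - 1 = -6*C*3 - 1 = -18*C - 1 = -1 - 18*C)
107 + A(-5)*21 = 107 + (-1 - 18*(-5))*21 = 107 + (-1 + 90)*21 = 107 + 89*21 = 107 + 1869 = 1976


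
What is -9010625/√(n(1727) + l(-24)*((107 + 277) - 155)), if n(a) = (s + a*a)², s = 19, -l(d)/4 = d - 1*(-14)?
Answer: -9010625*√2223898145366/4447796290732 ≈ -3.0211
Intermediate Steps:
l(d) = -56 - 4*d (l(d) = -4*(d - 1*(-14)) = -4*(d + 14) = -4*(14 + d) = -56 - 4*d)
n(a) = (19 + a²)² (n(a) = (19 + a*a)² = (19 + a²)²)
-9010625/√(n(1727) + l(-24)*((107 + 277) - 155)) = -9010625/√((19 + 1727²)² + (-56 - 4*(-24))*((107 + 277) - 155)) = -9010625/√((19 + 2982529)² + (-56 + 96)*(384 - 155)) = -9010625/√(2982548² + 40*229) = -9010625/√(8895592572304 + 9160) = -9010625*√2223898145366/4447796290732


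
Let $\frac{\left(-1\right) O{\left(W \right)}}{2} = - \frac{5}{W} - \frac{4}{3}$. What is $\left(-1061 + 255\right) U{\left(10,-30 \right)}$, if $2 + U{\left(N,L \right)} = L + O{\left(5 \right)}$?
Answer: $\frac{66092}{3} \approx 22031.0$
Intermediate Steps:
$O{\left(W \right)} = \frac{8}{3} + \frac{10}{W}$ ($O{\left(W \right)} = - 2 \left(- \frac{5}{W} - \frac{4}{3}\right) = - 2 \left(- \frac{4}{3} - \frac{5}{W}\right) = \frac{8}{3} + \frac{10}{W}$)
$U{\left(N,L \right)} = \frac{8}{3} + L$ ($U{\left(N,L \right)} = -2 + \left(L + \left(\frac{8}{3} + \frac{10}{5}\right)\right) = -2 + \left(L + \left(\frac{8}{3} + 10 \cdot \frac{1}{5}\right)\right) = -2 + \left(L + \left(\frac{8}{3} + 2\right)\right) = -2 + \left(L + \frac{14}{3}\right) = -2 + \left(\frac{14}{3} + L\right) = \frac{8}{3} + L$)
$\left(-1061 + 255\right) U{\left(10,-30 \right)} = \left(-1061 + 255\right) \left(\frac{8}{3} - 30\right) = \left(-806\right) \left(- \frac{82}{3}\right) = \frac{66092}{3}$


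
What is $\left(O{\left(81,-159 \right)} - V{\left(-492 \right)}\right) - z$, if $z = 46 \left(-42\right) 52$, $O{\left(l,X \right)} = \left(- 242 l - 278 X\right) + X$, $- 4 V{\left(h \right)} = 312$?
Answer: $124983$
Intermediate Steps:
$V{\left(h \right)} = -78$ ($V{\left(h \right)} = \left(- \frac{1}{4}\right) 312 = -78$)
$O{\left(l,X \right)} = - 277 X - 242 l$ ($O{\left(l,X \right)} = \left(- 278 X - 242 l\right) + X = - 277 X - 242 l$)
$z = -100464$ ($z = \left(-1932\right) 52 = -100464$)
$\left(O{\left(81,-159 \right)} - V{\left(-492 \right)}\right) - z = \left(\left(\left(-277\right) \left(-159\right) - 19602\right) - -78\right) - -100464 = \left(\left(44043 - 19602\right) + 78\right) + 100464 = \left(24441 + 78\right) + 100464 = 24519 + 100464 = 124983$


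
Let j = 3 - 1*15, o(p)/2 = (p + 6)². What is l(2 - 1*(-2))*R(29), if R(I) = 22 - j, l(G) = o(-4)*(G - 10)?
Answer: -1632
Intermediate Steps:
o(p) = 2*(6 + p)² (o(p) = 2*(p + 6)² = 2*(6 + p)²)
j = -12 (j = 3 - 15 = -12)
l(G) = -80 + 8*G (l(G) = (2*(6 - 4)²)*(G - 10) = (2*2²)*(-10 + G) = (2*4)*(-10 + G) = 8*(-10 + G) = -80 + 8*G)
R(I) = 34 (R(I) = 22 - 1*(-12) = 22 + 12 = 34)
l(2 - 1*(-2))*R(29) = (-80 + 8*(2 - 1*(-2)))*34 = (-80 + 8*(2 + 2))*34 = (-80 + 8*4)*34 = (-80 + 32)*34 = -48*34 = -1632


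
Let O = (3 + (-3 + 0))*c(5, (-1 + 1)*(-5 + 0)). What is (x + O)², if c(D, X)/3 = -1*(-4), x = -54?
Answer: 2916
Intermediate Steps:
c(D, X) = 12 (c(D, X) = 3*(-1*(-4)) = 3*4 = 12)
O = 0 (O = (3 + (-3 + 0))*12 = (3 - 3)*12 = 0*12 = 0)
(x + O)² = (-54 + 0)² = (-54)² = 2916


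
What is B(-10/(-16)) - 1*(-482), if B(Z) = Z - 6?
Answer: 3813/8 ≈ 476.63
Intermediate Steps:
B(Z) = -6 + Z
B(-10/(-16)) - 1*(-482) = (-6 - 10/(-16)) - 1*(-482) = (-6 - 10*(-1/16)) + 482 = (-6 + 5/8) + 482 = -43/8 + 482 = 3813/8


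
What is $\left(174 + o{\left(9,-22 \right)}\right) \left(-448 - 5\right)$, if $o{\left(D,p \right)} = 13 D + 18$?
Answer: $-139977$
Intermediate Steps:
$o{\left(D,p \right)} = 18 + 13 D$
$\left(174 + o{\left(9,-22 \right)}\right) \left(-448 - 5\right) = \left(174 + \left(18 + 13 \cdot 9\right)\right) \left(-448 - 5\right) = \left(174 + \left(18 + 117\right)\right) \left(-453\right) = \left(174 + 135\right) \left(-453\right) = 309 \left(-453\right) = -139977$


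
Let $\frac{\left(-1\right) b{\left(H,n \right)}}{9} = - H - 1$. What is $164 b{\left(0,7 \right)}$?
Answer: $1476$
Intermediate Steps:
$b{\left(H,n \right)} = 9 + 9 H$ ($b{\left(H,n \right)} = - 9 \left(- H - 1\right) = - 9 \left(-1 - H\right) = 9 + 9 H$)
$164 b{\left(0,7 \right)} = 164 \left(9 + 9 \cdot 0\right) = 164 \left(9 + 0\right) = 164 \cdot 9 = 1476$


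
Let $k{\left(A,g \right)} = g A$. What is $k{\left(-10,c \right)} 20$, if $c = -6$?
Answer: $1200$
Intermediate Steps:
$k{\left(A,g \right)} = A g$
$k{\left(-10,c \right)} 20 = \left(-10\right) \left(-6\right) 20 = 60 \cdot 20 = 1200$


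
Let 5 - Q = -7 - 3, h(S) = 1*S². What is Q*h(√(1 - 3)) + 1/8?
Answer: -239/8 ≈ -29.875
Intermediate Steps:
h(S) = S²
Q = 15 (Q = 5 - (-7 - 3) = 5 - 1*(-10) = 5 + 10 = 15)
Q*h(√(1 - 3)) + 1/8 = 15*(√(1 - 3))² + 1/8 = 15*(√(-2))² + ⅛ = 15*(I*√2)² + ⅛ = 15*(-2) + ⅛ = -30 + ⅛ = -239/8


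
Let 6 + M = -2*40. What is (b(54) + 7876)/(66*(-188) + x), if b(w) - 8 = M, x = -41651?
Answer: -7798/54059 ≈ -0.14425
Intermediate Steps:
M = -86 (M = -6 - 2*40 = -6 - 80 = -86)
b(w) = -78 (b(w) = 8 - 86 = -78)
(b(54) + 7876)/(66*(-188) + x) = (-78 + 7876)/(66*(-188) - 41651) = 7798/(-12408 - 41651) = 7798/(-54059) = 7798*(-1/54059) = -7798/54059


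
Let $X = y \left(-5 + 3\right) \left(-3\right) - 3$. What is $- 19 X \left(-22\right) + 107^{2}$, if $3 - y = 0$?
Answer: $17719$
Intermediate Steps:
$y = 3$ ($y = 3 - 0 = 3 + 0 = 3$)
$X = 15$ ($X = 3 \left(-5 + 3\right) \left(-3\right) - 3 = 3 \left(\left(-2\right) \left(-3\right)\right) - 3 = 3 \cdot 6 - 3 = 18 - 3 = 15$)
$- 19 X \left(-22\right) + 107^{2} = \left(-19\right) 15 \left(-22\right) + 107^{2} = \left(-285\right) \left(-22\right) + 11449 = 6270 + 11449 = 17719$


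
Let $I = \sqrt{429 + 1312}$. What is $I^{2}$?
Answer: $1741$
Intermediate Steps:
$I = \sqrt{1741} \approx 41.725$
$I^{2} = \left(\sqrt{1741}\right)^{2} = 1741$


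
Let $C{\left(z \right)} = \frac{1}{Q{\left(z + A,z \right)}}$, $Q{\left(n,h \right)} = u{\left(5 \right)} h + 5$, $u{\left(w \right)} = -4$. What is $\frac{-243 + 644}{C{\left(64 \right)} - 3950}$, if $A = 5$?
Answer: $- \frac{100651}{991451} \approx -0.10152$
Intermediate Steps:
$Q{\left(n,h \right)} = 5 - 4 h$ ($Q{\left(n,h \right)} = - 4 h + 5 = 5 - 4 h$)
$C{\left(z \right)} = \frac{1}{5 - 4 z}$
$\frac{-243 + 644}{C{\left(64 \right)} - 3950} = \frac{-243 + 644}{\frac{1}{5 - 256} - 3950} = \frac{401}{\frac{1}{5 - 256} - 3950} = \frac{401}{\frac{1}{-251} - 3950} = \frac{401}{- \frac{1}{251} - 3950} = \frac{401}{- \frac{991451}{251}} = 401 \left(- \frac{251}{991451}\right) = - \frac{100651}{991451}$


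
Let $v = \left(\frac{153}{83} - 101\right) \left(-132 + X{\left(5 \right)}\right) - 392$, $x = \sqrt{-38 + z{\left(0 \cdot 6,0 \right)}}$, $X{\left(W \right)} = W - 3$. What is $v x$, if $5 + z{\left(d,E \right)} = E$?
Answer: $\frac{1037364 i \sqrt{43}}{83} \approx 81957.0 i$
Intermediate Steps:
$z{\left(d,E \right)} = -5 + E$
$X{\left(W \right)} = -3 + W$ ($X{\left(W \right)} = W - 3 = -3 + W$)
$x = i \sqrt{43}$ ($x = \sqrt{-38 + \left(-5 + 0\right)} = \sqrt{-38 - 5} = \sqrt{-43} = i \sqrt{43} \approx 6.5574 i$)
$v = \frac{1037364}{83}$ ($v = \left(\frac{153}{83} - 101\right) \left(-132 + \left(-3 + 5\right)\right) - 392 = \left(153 \cdot \frac{1}{83} - 101\right) \left(-132 + 2\right) - 392 = \left(\frac{153}{83} - 101\right) \left(-130\right) - 392 = \left(- \frac{8230}{83}\right) \left(-130\right) - 392 = \frac{1069900}{83} - 392 = \frac{1037364}{83} \approx 12498.0$)
$v x = \frac{1037364 i \sqrt{43}}{83}$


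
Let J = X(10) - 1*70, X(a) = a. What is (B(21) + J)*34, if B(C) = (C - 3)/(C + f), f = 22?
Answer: -87108/43 ≈ -2025.8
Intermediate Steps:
B(C) = (-3 + C)/(22 + C) (B(C) = (C - 3)/(C + 22) = (-3 + C)/(22 + C))
J = -60 (J = 10 - 1*70 = 10 - 70 = -60)
(B(21) + J)*34 = ((-3 + 21)/(22 + 21) - 60)*34 = (18/43 - 60)*34 = -2562/43*34 = -87108/43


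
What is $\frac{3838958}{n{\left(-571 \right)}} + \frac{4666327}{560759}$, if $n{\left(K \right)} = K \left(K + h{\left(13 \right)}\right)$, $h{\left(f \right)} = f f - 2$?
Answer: $\frac{1614588613395}{64679064578} \approx 24.963$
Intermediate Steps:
$h{\left(f \right)} = -2 + f^{2}$ ($h{\left(f \right)} = f^{2} - 2 = -2 + f^{2}$)
$n{\left(K \right)} = K \left(167 + K\right)$ ($n{\left(K \right)} = K \left(K - \left(2 - 13^{2}\right)\right) = K \left(K + \left(-2 + 169\right)\right) = K \left(K + 167\right) = K \left(167 + K\right)$)
$\frac{3838958}{n{\left(-571 \right)}} + \frac{4666327}{560759} = \frac{3838958}{\left(-571\right) \left(167 - 571\right)} + \frac{4666327}{560759} = \frac{3838958}{\left(-571\right) \left(-404\right)} + 4666327 \cdot \frac{1}{560759} = \frac{3838958}{230684} + \frac{4666327}{560759} = 3838958 \cdot \frac{1}{230684} + \frac{4666327}{560759} = \frac{1919479}{115342} + \frac{4666327}{560759} = \frac{1614588613395}{64679064578}$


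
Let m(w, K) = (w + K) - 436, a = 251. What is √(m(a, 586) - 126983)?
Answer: 17*I*√438 ≈ 355.78*I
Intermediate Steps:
m(w, K) = -436 + K + w (m(w, K) = (K + w) - 436 = -436 + K + w)
√(m(a, 586) - 126983) = √((-436 + 586 + 251) - 126983) = √(401 - 126983) = √(-126582) = 17*I*√438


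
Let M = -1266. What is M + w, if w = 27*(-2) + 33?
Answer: -1287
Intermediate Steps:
w = -21 (w = -54 + 33 = -21)
M + w = -1266 - 21 = -1287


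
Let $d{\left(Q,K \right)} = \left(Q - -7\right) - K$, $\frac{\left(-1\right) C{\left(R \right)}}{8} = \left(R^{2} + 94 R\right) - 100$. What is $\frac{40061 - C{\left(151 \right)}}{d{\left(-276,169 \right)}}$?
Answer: $- \frac{335221}{438} \approx -765.34$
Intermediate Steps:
$C{\left(R \right)} = 800 - 752 R - 8 R^{2}$ ($C{\left(R \right)} = - 8 \left(\left(R^{2} + 94 R\right) - 100\right) = - 8 \left(-100 + R^{2} + 94 R\right) = 800 - 752 R - 8 R^{2}$)
$d{\left(Q,K \right)} = 7 + Q - K$ ($d{\left(Q,K \right)} = \left(Q + 7\right) - K = \left(7 + Q\right) - K = 7 + Q - K$)
$\frac{40061 - C{\left(151 \right)}}{d{\left(-276,169 \right)}} = \frac{40061 - \left(800 - 113552 - 8 \cdot 151^{2}\right)}{7 - 276 - 169} = \frac{40061 - \left(800 - 113552 - 182408\right)}{7 - 276 - 169} = \frac{40061 - \left(800 - 113552 - 182408\right)}{-438} = \left(40061 - -295160\right) \left(- \frac{1}{438}\right) = \left(40061 + 295160\right) \left(- \frac{1}{438}\right) = 335221 \left(- \frac{1}{438}\right) = - \frac{335221}{438}$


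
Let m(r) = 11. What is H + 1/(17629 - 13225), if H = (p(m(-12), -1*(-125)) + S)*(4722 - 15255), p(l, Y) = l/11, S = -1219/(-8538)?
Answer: -75433531631/6266892 ≈ -12037.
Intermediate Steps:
S = 1219/8538 (S = -1219*(-1/8538) = 1219/8538 ≈ 0.14277)
p(l, Y) = l/11 (p(l, Y) = l*(1/11) = l/11)
H = -34256827/2846 (H = ((1/11)*11 + 1219/8538)*(4722 - 15255) = (1 + 1219/8538)*(-10533) = (9757/8538)*(-10533) = -34256827/2846 ≈ -12037.)
H + 1/(17629 - 13225) = -34256827/2846 + 1/(17629 - 13225) = -34256827/2846 + 1/4404 = -75433531631/6266892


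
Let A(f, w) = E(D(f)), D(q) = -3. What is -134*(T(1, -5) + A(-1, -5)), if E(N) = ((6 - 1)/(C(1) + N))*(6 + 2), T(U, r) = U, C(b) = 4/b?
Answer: -5494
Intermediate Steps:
E(N) = 40/(4 + N) (E(N) = ((6 - 1)/(4/1 + N))*(6 + 2) = (5/(4*1 + N))*8 = (5/(4 + N))*8 = 40/(4 + N))
A(f, w) = 40 (A(f, w) = 40/(4 - 3) = 40/1 = 40*1 = 40)
-134*(T(1, -5) + A(-1, -5)) = -134*(1 + 40) = -134*41 = -5494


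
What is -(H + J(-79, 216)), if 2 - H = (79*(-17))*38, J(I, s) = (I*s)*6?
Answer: 51348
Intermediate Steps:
J(I, s) = 6*I*s
H = 51036 (H = 2 - 79*(-17)*38 = 2 - (-1343)*38 = 2 - 1*(-51034) = 2 + 51034 = 51036)
-(H + J(-79, 216)) = -(51036 + 6*(-79)*216) = -(51036 - 102384) = -1*(-51348) = 51348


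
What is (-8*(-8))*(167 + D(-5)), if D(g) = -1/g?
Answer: 53504/5 ≈ 10701.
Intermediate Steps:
(-8*(-8))*(167 + D(-5)) = (-8*(-8))*(167 - 1/(-5)) = 64*(167 - 1*(-1/5)) = 64*(167 + 1/5) = 64*(836/5) = 53504/5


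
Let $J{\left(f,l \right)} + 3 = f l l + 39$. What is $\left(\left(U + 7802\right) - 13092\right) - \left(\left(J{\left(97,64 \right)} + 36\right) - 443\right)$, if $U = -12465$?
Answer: $-414696$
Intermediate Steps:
$J{\left(f,l \right)} = 36 + f l^{2}$ ($J{\left(f,l \right)} = -3 + \left(f l l + 39\right) = -3 + \left(f l^{2} + 39\right) = -3 + \left(39 + f l^{2}\right) = 36 + f l^{2}$)
$\left(\left(U + 7802\right) - 13092\right) - \left(\left(J{\left(97,64 \right)} + 36\right) - 443\right) = \left(\left(-12465 + 7802\right) - 13092\right) - \left(\left(\left(36 + 97 \cdot 64^{2}\right) + 36\right) - 443\right) = \left(-4663 - 13092\right) - \left(\left(\left(36 + 97 \cdot 4096\right) + 36\right) - 443\right) = -17755 - \left(\left(\left(36 + 397312\right) + 36\right) - 443\right) = -17755 - \left(\left(397348 + 36\right) - 443\right) = -17755 - \left(397384 - 443\right) = -17755 - 396941 = -414696$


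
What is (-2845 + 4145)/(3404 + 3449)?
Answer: 1300/6853 ≈ 0.18970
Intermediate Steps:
(-2845 + 4145)/(3404 + 3449) = 1300/6853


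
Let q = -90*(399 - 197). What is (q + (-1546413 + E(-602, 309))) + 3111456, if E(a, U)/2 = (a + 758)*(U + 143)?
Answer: 1687887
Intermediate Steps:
E(a, U) = 2*(143 + U)*(758 + a) (E(a, U) = 2*((a + 758)*(U + 143)) = 2*((758 + a)*(143 + U)) = 2*((143 + U)*(758 + a)) = 2*(143 + U)*(758 + a))
q = -18180 (q = -90*202 = -18180)
(q + (-1546413 + E(-602, 309))) + 3111456 = (-18180 + (-1546413 + (216788 + 286*(-602) + 1516*309 + 2*309*(-602)))) + 3111456 = (-18180 + (-1546413 + (216788 - 172172 + 468444 - 372036))) + 3111456 = (-18180 + (-1546413 + 141024)) + 3111456 = (-18180 - 1405389) + 3111456 = -1423569 + 3111456 = 1687887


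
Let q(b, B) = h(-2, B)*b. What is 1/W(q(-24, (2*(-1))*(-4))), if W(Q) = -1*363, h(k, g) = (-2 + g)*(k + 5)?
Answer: -1/363 ≈ -0.0027548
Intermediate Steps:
h(k, g) = (-2 + g)*(5 + k)
q(b, B) = b*(-6 + 3*B) (q(b, B) = (-10 - 2*(-2) + 5*B + B*(-2))*b = (-10 + 4 + 5*B - 2*B)*b = (-6 + 3*B)*b = b*(-6 + 3*B))
W(Q) = -363
1/W(q(-24, (2*(-1))*(-4))) = 1/(-363) = -1/363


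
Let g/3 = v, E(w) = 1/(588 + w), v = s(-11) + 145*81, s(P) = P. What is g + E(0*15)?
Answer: 20698777/588 ≈ 35202.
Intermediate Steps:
v = 11734 (v = -11 + 145*81 = -11 + 11745 = 11734)
g = 35202 (g = 3*11734 = 35202)
g + E(0*15) = 35202 + 1/(588 + 0*15) = 35202 + 1/(588 + 0) = 35202 + 1/588 = 20698777/588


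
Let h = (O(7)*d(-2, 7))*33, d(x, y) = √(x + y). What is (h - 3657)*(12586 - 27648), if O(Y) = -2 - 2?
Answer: 55081734 + 1988184*√5 ≈ 5.9527e+7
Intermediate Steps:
O(Y) = -4
h = -132*√5 (h = -4*√(-2 + 7)*33 = -4*√5*33 = -132*√5 ≈ -295.16)
(h - 3657)*(12586 - 27648) = (-132*√5 - 3657)*(12586 - 27648) = (-3657 - 132*√5)*(-15062) = 55081734 + 1988184*√5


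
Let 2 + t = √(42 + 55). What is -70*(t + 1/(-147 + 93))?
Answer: 3815/27 - 70*√97 ≈ -548.12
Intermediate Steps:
t = -2 + √97 (t = -2 + √(42 + 55) = -2 + √97 ≈ 7.8489)
-70*(t + 1/(-147 + 93)) = -70*((-2 + √97) + 1/(-147 + 93)) = -70*((-2 + √97) + 1/(-54)) = -70*((-2 + √97) - 1/54) = -70*(-109/54 + √97) = 3815/27 - 70*√97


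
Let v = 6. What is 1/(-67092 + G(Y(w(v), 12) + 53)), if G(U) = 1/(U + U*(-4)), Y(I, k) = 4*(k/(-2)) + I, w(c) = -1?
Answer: -84/5635729 ≈ -1.4905e-5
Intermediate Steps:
Y(I, k) = I - 2*k (Y(I, k) = 4*(k*(-½)) + I = 4*(-k/2) + I = -2*k + I = I - 2*k)
G(U) = -1/(3*U) (G(U) = 1/(U - 4*U) = 1/(-3*U) = -1/(3*U))
1/(-67092 + G(Y(w(v), 12) + 53)) = 1/(-67092 - 1/(3*((-1 - 2*12) + 53))) = 1/(-67092 - 1/(3*((-1 - 24) + 53))) = 1/(-67092 - 1/(3*(-25 + 53))) = 1/(-67092 - ⅓/28) = 1/(-67092 - ⅓*1/28) = 1/(-67092 - 1/84) = 1/(-5635729/84) = -84/5635729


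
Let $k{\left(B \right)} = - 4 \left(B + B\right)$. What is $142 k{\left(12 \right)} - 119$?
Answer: $-13751$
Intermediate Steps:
$k{\left(B \right)} = - 8 B$ ($k{\left(B \right)} = - 4 \cdot 2 B = - 8 B$)
$142 k{\left(12 \right)} - 119 = 142 \left(\left(-8\right) 12\right) - 119 = 142 \left(-96\right) - 119 = -13632 - 119 = -13751$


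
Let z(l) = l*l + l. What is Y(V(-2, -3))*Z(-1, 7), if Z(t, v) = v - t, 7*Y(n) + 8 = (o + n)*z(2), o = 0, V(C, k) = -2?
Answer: -160/7 ≈ -22.857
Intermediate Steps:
z(l) = l + l² (z(l) = l² + l = l + l²)
Y(n) = -8/7 + 6*n/7 (Y(n) = -8/7 + ((0 + n)*(2*(1 + 2)))/7 = -8/7 + (n*(2*3))/7 = -8/7 + (n*6)/7 = -8/7 + (6*n)/7 = -8/7 + 6*n/7)
Y(V(-2, -3))*Z(-1, 7) = (-8/7 + (6/7)*(-2))*(7 - 1*(-1)) = (-8/7 - 12/7)*(7 + 1) = -20/7*8 = -160/7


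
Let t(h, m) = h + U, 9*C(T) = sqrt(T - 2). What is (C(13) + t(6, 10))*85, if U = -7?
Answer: -85 + 85*sqrt(11)/9 ≈ -53.676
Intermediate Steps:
C(T) = sqrt(-2 + T)/9 (C(T) = sqrt(T - 2)/9 = sqrt(-2 + T)/9)
t(h, m) = -7 + h (t(h, m) = h - 7 = -7 + h)
(C(13) + t(6, 10))*85 = (sqrt(-2 + 13)/9 + (-7 + 6))*85 = (sqrt(11)/9 - 1)*85 = (-1 + sqrt(11)/9)*85 = -85 + 85*sqrt(11)/9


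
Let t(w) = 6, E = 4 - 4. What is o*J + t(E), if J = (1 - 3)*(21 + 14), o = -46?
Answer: 3226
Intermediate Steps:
E = 0
J = -70 (J = -2*35 = -70)
o*J + t(E) = -46*(-70) + 6 = 3220 + 6 = 3226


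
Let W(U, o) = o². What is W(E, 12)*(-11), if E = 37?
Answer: -1584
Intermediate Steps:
W(E, 12)*(-11) = 12²*(-11) = 144*(-11) = -1584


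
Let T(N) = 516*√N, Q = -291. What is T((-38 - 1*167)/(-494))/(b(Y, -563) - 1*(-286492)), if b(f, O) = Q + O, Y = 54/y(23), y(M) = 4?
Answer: 129*√101270/35276293 ≈ 0.0011637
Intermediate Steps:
Y = 27/2 (Y = 54/4 = 54*(¼) = 27/2 ≈ 13.500)
b(f, O) = -291 + O
T((-38 - 1*167)/(-494))/(b(Y, -563) - 1*(-286492)) = (516*√((-38 - 1*167)/(-494)))/((-291 - 563) - 1*(-286492)) = (516*√((-38 - 167)*(-1/494)))/(-854 + 286492) = (516*√(-205*(-1/494)))/285638 = (516*√(205/494))*(1/285638) = (516*(√101270/494))*(1/285638) = (258*√101270/247)*(1/285638) = 129*√101270/35276293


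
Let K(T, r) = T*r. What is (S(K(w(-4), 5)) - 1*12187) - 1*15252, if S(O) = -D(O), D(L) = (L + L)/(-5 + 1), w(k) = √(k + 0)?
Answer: -27439 + 5*I ≈ -27439.0 + 5.0*I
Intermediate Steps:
w(k) = √k
D(L) = -L/2 (D(L) = (2*L)/(-4) = (2*L)*(-¼) = -L/2)
S(O) = O/2 (S(O) = -(-1)*O/2 = O/2)
(S(K(w(-4), 5)) - 1*12187) - 1*15252 = ((√(-4)*5)/2 - 1*12187) - 1*15252 = (((2*I)*5)/2 - 12187) - 15252 = ((10*I)/2 - 12187) - 15252 = (5*I - 12187) - 15252 = (-12187 + 5*I) - 15252 = -27439 + 5*I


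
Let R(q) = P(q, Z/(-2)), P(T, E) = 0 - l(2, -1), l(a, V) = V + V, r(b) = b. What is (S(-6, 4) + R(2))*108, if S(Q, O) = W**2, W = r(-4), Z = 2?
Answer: 1944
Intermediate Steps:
W = -4
S(Q, O) = 16 (S(Q, O) = (-4)**2 = 16)
l(a, V) = 2*V
P(T, E) = 2 (P(T, E) = 0 - 2*(-1) = 0 - 1*(-2) = 0 + 2 = 2)
R(q) = 2
(S(-6, 4) + R(2))*108 = (16 + 2)*108 = 18*108 = 1944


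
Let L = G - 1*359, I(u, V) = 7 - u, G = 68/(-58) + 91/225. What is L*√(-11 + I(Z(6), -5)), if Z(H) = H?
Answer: -2347486*I*√10/6525 ≈ -1137.7*I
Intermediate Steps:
G = -5011/6525 (G = 68*(-1/58) + 91*(1/225) = -34/29 + 91/225 = -5011/6525 ≈ -0.76797)
L = -2347486/6525 (L = -5011/6525 - 1*359 = -5011/6525 - 359 = -2347486/6525 ≈ -359.77)
L*√(-11 + I(Z(6), -5)) = -2347486*√(-11 + (7 - 1*6))/6525 = -2347486*√(-11 + (7 - 6))/6525 = -2347486*√(-11 + 1)/6525 = -2347486*I*√10/6525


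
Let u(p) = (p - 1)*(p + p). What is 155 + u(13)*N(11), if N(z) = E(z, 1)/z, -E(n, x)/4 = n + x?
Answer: -13271/11 ≈ -1206.5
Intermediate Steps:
E(n, x) = -4*n - 4*x (E(n, x) = -4*(n + x) = -4*n - 4*x)
N(z) = (-4 - 4*z)/z (N(z) = (-4*z - 4*1)/z = (-4*z - 4)/z = (-4 - 4*z)/z)
u(p) = 2*p*(-1 + p) (u(p) = (-1 + p)*(2*p) = 2*p*(-1 + p))
155 + u(13)*N(11) = 155 + (2*13*(-1 + 13))*(-4 - 4/11) = 155 + (2*13*12)*(-4 - 4*1/11) = 155 + 312*(-4 - 4/11) = 155 + 312*(-48/11) = 155 - 14976/11 = -13271/11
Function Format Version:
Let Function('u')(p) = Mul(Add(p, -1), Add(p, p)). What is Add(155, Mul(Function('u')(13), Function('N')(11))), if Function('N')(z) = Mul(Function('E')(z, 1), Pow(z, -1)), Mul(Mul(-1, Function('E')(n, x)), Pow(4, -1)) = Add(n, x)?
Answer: Rational(-13271, 11) ≈ -1206.5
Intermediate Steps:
Function('E')(n, x) = Add(Mul(-4, n), Mul(-4, x)) (Function('E')(n, x) = Mul(-4, Add(n, x)) = Add(Mul(-4, n), Mul(-4, x)))
Function('N')(z) = Mul(Pow(z, -1), Add(-4, Mul(-4, z))) (Function('N')(z) = Mul(Add(Mul(-4, z), Mul(-4, 1)), Pow(z, -1)) = Mul(Add(Mul(-4, z), -4), Pow(z, -1)) = Mul(Add(-4, Mul(-4, z)), Pow(z, -1)) = Mul(Pow(z, -1), Add(-4, Mul(-4, z))))
Function('u')(p) = Mul(2, p, Add(-1, p)) (Function('u')(p) = Mul(Add(-1, p), Mul(2, p)) = Mul(2, p, Add(-1, p)))
Add(155, Mul(Function('u')(13), Function('N')(11))) = Add(155, Mul(Mul(2, 13, Add(-1, 13)), Add(-4, Mul(-4, Pow(11, -1))))) = Add(155, Mul(Mul(2, 13, 12), Add(-4, Mul(-4, Rational(1, 11))))) = Add(155, Mul(312, Add(-4, Rational(-4, 11)))) = Add(155, Mul(312, Rational(-48, 11))) = Add(155, Rational(-14976, 11)) = Rational(-13271, 11)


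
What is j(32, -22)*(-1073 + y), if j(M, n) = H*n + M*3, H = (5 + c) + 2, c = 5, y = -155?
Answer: 206304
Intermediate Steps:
H = 12 (H = (5 + 5) + 2 = 10 + 2 = 12)
j(M, n) = 3*M + 12*n (j(M, n) = 12*n + M*3 = 12*n + 3*M = 3*M + 12*n)
j(32, -22)*(-1073 + y) = (3*32 + 12*(-22))*(-1073 - 155) = (96 - 264)*(-1228) = -168*(-1228) = 206304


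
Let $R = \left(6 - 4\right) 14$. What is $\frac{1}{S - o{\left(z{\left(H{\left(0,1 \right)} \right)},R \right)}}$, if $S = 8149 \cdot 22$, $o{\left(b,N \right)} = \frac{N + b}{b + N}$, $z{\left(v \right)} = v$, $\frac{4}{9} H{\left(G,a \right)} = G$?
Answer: $\frac{1}{179277} \approx 5.578 \cdot 10^{-6}$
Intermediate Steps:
$H{\left(G,a \right)} = \frac{9 G}{4}$
$R = 28$ ($R = \left(6 - 4\right) 14 = 2 \cdot 14 = 28$)
$o{\left(b,N \right)} = 1$ ($o{\left(b,N \right)} = \frac{N + b}{N + b} = 1$)
$S = 179278$
$\frac{1}{S - o{\left(z{\left(H{\left(0,1 \right)} \right)},R \right)}} = \frac{1}{179278 - 1} = \frac{1}{179277}$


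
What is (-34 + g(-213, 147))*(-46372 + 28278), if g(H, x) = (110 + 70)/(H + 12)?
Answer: 42303772/67 ≈ 6.3140e+5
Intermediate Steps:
g(H, x) = 180/(12 + H)
(-34 + g(-213, 147))*(-46372 + 28278) = (-34 + 180/(12 - 213))*(-46372 + 28278) = (-34 + 180/(-201))*(-18094) = (-34 + 180*(-1/201))*(-18094) = (-34 - 60/67)*(-18094) = -2338/67*(-18094) = 42303772/67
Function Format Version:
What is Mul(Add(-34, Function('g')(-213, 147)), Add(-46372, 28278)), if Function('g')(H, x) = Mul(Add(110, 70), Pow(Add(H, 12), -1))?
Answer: Rational(42303772, 67) ≈ 6.3140e+5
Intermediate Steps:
Function('g')(H, x) = Mul(180, Pow(Add(12, H), -1))
Mul(Add(-34, Function('g')(-213, 147)), Add(-46372, 28278)) = Mul(Add(-34, Mul(180, Pow(Add(12, -213), -1))), Add(-46372, 28278)) = Mul(Add(-34, Mul(180, Pow(-201, -1))), -18094) = Mul(Add(-34, Mul(180, Rational(-1, 201))), -18094) = Mul(Add(-34, Rational(-60, 67)), -18094) = Mul(Rational(-2338, 67), -18094) = Rational(42303772, 67)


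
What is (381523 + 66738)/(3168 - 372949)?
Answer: -448261/369781 ≈ -1.2122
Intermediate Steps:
(381523 + 66738)/(3168 - 372949) = 448261/(-369781) = 448261*(-1/369781) = -448261/369781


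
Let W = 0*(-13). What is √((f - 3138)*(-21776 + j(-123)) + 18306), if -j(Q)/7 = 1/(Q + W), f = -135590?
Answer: √45703972806378/123 ≈ 54963.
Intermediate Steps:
W = 0
j(Q) = -7/Q (j(Q) = -7/(Q + 0) = -7/Q)
√((f - 3138)*(-21776 + j(-123)) + 18306) = √((-135590 - 3138)*(-21776 - 7/(-123)) + 18306) = √(-138728*(-21776 - 7*(-1/123)) + 18306) = √(-138728*(-21776 + 7/123) + 18306) = √(-138728*(-2678441/123) + 18306) = √(371574763048/123 + 18306) = √(371577014686/123) = √45703972806378/123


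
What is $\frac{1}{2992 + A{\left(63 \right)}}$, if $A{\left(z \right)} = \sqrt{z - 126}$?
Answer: $\frac{2992}{8952127} - \frac{3 i \sqrt{7}}{8952127} \approx 0.00033422 - 8.8663 \cdot 10^{-7} i$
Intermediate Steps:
$A{\left(z \right)} = \sqrt{-126 + z}$
$\frac{1}{2992 + A{\left(63 \right)}} = \frac{1}{2992 + \sqrt{-126 + 63}} = \frac{1}{2992 + \sqrt{-63}} = \frac{1}{2992 + 3 i \sqrt{7}}$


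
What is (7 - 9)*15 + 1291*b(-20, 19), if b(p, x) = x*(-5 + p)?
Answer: -613255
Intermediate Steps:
(7 - 9)*15 + 1291*b(-20, 19) = (7 - 9)*15 + 1291*(19*(-5 - 20)) = -2*15 + 1291*(19*(-25)) = -30 + 1291*(-475) = -30 - 613225 = -613255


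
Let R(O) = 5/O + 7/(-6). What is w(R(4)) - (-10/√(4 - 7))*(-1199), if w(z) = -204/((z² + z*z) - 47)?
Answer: 864/199 + 11990*I*√3/3 ≈ 4.3417 + 6922.4*I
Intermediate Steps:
R(O) = -7/6 + 5/O (R(O) = 5/O + 7*(-⅙) = 5/O - 7/6 = -7/6 + 5/O)
w(z) = -204/(-47 + 2*z²) (w(z) = -204/((z² + z²) - 47) = -204/(2*z² - 47) = -204/(-47 + 2*z²))
w(R(4)) - (-10/√(4 - 7))*(-1199) = -204/(-47 + 2*(-7/6 + 5/4)²) - (-10/√(4 - 7))*(-1199) = -204/(-47 + 2*(-7/6 + 5*(¼))²) - (-10*(-I*√3/3))*(-1199) = -204/(-47 + 2*(-7/6 + 5/4)²) - (-10*(-I*√3/3))*(-1199) = -204/(-47 + 2*(1/12)²) - (-(-10)*I*√3/3)*(-1199) = -204/(-47 + 2*(1/144)) - 10*I*√3/3*(-1199) = -204/(-47 + 1/72) - (-11990)*I*√3/3 = -204/(-3383/72) + 11990*I*√3/3 = -204*(-72/3383) + 11990*I*√3/3 = 864/199 + 11990*I*√3/3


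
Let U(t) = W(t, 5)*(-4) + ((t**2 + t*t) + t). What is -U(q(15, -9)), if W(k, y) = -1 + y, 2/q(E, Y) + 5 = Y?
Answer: 789/49 ≈ 16.102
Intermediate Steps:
q(E, Y) = 2/(-5 + Y)
U(t) = -16 + t + 2*t**2 (U(t) = (-1 + 5)*(-4) + ((t**2 + t*t) + t) = 4*(-4) + ((t**2 + t**2) + t) = -16 + (2*t**2 + t) = -16 + (t + 2*t**2) = -16 + t + 2*t**2)
-U(q(15, -9)) = -(-16 + 2/(-5 - 9) + 2*(2/(-5 - 9))**2) = -(-16 + 2/(-14) + 2*(2/(-14))**2) = -(-16 + 2*(-1/14) + 2*(2*(-1/14))**2) = -(-16 - 1/7 + 2*(-1/7)**2) = -(-16 - 1/7 + 2*(1/49)) = -(-16 - 1/7 + 2/49) = -1*(-789/49) = 789/49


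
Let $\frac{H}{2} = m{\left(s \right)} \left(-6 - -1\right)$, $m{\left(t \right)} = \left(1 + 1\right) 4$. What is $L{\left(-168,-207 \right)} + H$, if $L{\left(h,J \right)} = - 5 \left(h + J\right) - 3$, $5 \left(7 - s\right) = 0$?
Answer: $1792$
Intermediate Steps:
$s = 7$ ($s = 7 - 0 = 7 + 0 = 7$)
$L{\left(h,J \right)} = -3 - 5 J - 5 h$ ($L{\left(h,J \right)} = - 5 \left(J + h\right) - 3 = \left(- 5 J - 5 h\right) - 3 = -3 - 5 J - 5 h$)
$m{\left(t \right)} = 8$ ($m{\left(t \right)} = 2 \cdot 4 = 8$)
$H = -80$ ($H = 2 \cdot 8 \left(-6 - -1\right) = 2 \cdot 8 \left(-6 + 1\right) = 2 \cdot 8 \left(-5\right) = 2 \left(-40\right) = -80$)
$L{\left(-168,-207 \right)} + H = \left(-3 - -1035 - -840\right) - 80 = \left(-3 + 1035 + 840\right) - 80 = 1872 - 80 = 1792$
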